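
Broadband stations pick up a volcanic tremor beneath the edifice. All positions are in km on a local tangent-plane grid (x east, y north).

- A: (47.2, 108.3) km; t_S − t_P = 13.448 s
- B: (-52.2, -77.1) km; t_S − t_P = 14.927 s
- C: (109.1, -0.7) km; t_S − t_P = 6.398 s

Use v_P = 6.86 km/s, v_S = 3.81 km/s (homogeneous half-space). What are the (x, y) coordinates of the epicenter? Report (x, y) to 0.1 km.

x ≈ 54.6 km, y ≈ -6.7 km

Distance from S−P lag: d = Δt · v_P v_S / (v_P − v_S) = Δt · (6.86·3.81)/(6.86−3.81) ≈ 8.5694·Δt.
So d_A = 115.24, d_B = 127.92, d_C = 54.83 km.
Circle about each station: (x − 47.2)² + (y − 108.3)² = 115.24²; (x + 52.2)² + (y + 77.1)² = 127.92²; (x − 109.1)² + (y + 0.7)² = 54.83².
Subtracting the A equation from the B and C equations removes the quadratic terms:
-198.8 x − 370.8 y = -8370.75
123.8 x − 218.0 y = 8220.50
Solving the 2×2 system: x ≈ 54.6, y ≈ -6.7 km.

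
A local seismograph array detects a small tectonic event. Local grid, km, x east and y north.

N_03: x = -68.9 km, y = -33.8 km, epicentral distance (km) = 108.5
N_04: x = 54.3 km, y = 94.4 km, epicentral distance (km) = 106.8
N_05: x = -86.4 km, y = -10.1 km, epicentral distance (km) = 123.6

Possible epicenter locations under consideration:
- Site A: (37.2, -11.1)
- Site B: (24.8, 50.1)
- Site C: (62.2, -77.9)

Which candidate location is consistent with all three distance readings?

For each candidate, compare |candidate − station| to the reported distance:
Site A: residuals N_03 0.0, N_04 0.1, N_05 0.0 → max 0.1 km
Site B: residuals N_03 17.3, N_04 53.6, N_05 2.8 → max 53.6 km
Site C: residuals N_03 29.8, N_04 65.7, N_05 39.7 → max 65.7 km
Only Site A has all residuals ≈ 0.

Site A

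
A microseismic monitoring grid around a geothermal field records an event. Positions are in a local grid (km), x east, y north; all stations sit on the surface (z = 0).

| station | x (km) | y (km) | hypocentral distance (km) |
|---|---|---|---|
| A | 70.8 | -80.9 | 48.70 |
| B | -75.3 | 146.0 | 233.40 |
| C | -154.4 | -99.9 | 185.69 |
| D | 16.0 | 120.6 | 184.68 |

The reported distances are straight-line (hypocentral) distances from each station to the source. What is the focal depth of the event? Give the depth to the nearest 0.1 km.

z ≈ 12.7 km

Each station gives a sphere (x−x_i)² + (y−y_i)² + z² = d_i² (stations at z=0).
Subtracting the A sphere from B and C: z² cancels, leaving linear equations in x and y:
-292.2 x + 453.8 y = -36675.23
-450.4 x − 38.0 y = -9847.17
Solving: x ≈ 27.204, y ≈ -63.302 km (keep extra digits for the depth step; rounded: 27.2, -63.3).
Then from the A sphere: z² = 48.70² − (x − 70.8)² − (y + 80.9)² with x = 27.204, y = -63.302, so z ≈ 12.704 ≈ 12.7 km.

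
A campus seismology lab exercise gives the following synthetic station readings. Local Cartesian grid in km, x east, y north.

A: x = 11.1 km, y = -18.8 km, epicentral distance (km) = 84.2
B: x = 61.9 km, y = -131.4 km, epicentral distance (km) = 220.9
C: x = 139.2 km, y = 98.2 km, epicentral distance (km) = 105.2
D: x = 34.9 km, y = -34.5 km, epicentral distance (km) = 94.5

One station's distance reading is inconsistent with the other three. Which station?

Solve using three stations at a time. Using A, C, D (subtract circle equations pairwise → linear system) gives (x, y) ≈ (41.3, 59.7).
Distances from that point to each station vs reported:
  A: calculated 84.2 vs reported 84.2 → residual 0.0 km
  B: calculated 192.2 vs reported 220.9 → residual 28.7 km
  C: calculated 105.2 vs reported 105.2 → residual 0.0 km
  D: calculated 94.5 vs reported 94.5 → residual 0.0 km
A, C, D are mutually consistent (residuals ≈ 0); B is off by 28.7 km.

B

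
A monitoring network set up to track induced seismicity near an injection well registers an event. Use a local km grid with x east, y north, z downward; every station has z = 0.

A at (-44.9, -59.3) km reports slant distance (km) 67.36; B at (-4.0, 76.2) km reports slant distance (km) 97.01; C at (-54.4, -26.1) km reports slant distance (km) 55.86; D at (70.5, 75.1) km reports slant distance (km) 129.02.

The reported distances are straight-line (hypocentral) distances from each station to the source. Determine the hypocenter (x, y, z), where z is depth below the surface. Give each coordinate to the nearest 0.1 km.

(-16.6, -11.9, 38.6)

Each station gives a sphere (x−x_i)² + (y−y_i)² + z² = d_i² (stations at z=0).
Subtracting the A sphere from B and C: z² cancels, leaving linear equations in x and y:
81.8 x + 271.0 y = -4583.63
-19.0 x + 66.4 y = -474.90
Solving: x ≈ -16.602, y ≈ -11.903 km (keep extra digits for the depth step; rounded: -16.6, -11.9).
Then from the A sphere: z² = 67.36² − (x + 44.9)² − (y + 59.3)² with x = -16.602, y = -11.903, so z ≈ 38.602 ≈ 38.6 km.
Check against D (with the unrounded solution): distance 129.02 ≈ 129.02 km. ✓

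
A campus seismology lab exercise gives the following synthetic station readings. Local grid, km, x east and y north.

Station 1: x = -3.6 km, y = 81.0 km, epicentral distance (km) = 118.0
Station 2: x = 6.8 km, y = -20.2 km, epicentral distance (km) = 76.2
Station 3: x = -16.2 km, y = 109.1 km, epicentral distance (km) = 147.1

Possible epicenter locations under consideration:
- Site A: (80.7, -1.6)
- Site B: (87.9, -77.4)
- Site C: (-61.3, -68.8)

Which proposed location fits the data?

For each candidate, compare |candidate − station| to the reported distance:
Site A: residuals Station 1 0.0, Station 2 0.0, Station 3 0.0 → max 0.0 km
Site B: residuals Station 1 64.9, Station 2 23.0, Station 3 66.5 → max 66.5 km
Site C: residuals Station 1 42.5, Station 2 7.5, Station 3 36.4 → max 42.5 km
Only Site A has all residuals ≈ 0.

Site A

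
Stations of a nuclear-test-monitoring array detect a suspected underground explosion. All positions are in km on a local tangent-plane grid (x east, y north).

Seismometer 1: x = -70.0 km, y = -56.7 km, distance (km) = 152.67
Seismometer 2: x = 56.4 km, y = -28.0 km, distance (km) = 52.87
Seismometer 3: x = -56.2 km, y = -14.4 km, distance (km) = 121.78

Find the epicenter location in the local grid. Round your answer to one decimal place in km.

Circle about each station: (x + 70.0)² + (y + 56.7)² = 152.67²; (x − 56.4)² + (y + 28.0)² = 52.87²; (x + 56.2)² + (y + 14.4)² = 121.78².
Subtracting the Seismometer 1 equation from the Seismometer 2 and Seismometer 3 equations removes the quadratic terms:
252.8 x + 57.4 y = 16362.96
27.6 x + 84.6 y = 3728.67
Solving the 2×2 system: x ≈ 59.1, y ≈ 24.8 km.

59.1 km east, 24.8 km north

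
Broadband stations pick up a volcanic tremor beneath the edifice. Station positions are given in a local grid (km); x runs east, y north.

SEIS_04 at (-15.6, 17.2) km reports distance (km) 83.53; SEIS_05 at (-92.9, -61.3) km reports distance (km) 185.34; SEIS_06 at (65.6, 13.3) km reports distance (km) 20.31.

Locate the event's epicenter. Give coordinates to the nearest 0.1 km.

66.3 km east, 33.6 km north

Circle about each station: (x + 15.6)² + (y − 17.2)² = 83.53²; (x + 92.9)² + (y + 61.3)² = 185.34²; (x − 65.6)² + (y − 13.3)² = 20.31².
Subtracting the SEIS_04 equation from the SEIS_05 and SEIS_06 equations removes the quadratic terms:
-154.6 x − 157.0 y = -15524.75
162.4 x − 7.8 y = 10505.81
Solving the 2×2 system: x ≈ 66.3, y ≈ 33.6 km.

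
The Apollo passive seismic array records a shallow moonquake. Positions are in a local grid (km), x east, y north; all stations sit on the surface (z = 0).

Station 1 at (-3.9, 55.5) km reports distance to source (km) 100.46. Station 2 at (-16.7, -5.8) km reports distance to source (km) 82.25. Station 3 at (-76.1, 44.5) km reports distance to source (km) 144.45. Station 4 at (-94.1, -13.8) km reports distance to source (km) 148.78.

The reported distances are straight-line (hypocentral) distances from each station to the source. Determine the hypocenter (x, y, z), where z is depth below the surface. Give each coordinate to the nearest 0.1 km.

Each station gives a sphere (x−x_i)² + (y−y_i)² + z² = d_i² (stations at z=0).
Subtracting the Station 1 sphere from Station 2 and Station 3: z² cancels, leaving linear equations in x and y:
-25.6 x − 122.6 y = 544.22
-144.4 x − 22.0 y = -6097.59
Solving: x ≈ 44.313, y ≈ -13.692 km (keep extra digits for the depth step; rounded: 44.3, -13.7).
Then from the Station 1 sphere: z² = 100.46² − (x + 3.9)² − (y − 55.5)² with x = 44.313, y = -13.692, so z ≈ 54.591 ≈ 54.6 km.

(44.3, -13.7, 54.6)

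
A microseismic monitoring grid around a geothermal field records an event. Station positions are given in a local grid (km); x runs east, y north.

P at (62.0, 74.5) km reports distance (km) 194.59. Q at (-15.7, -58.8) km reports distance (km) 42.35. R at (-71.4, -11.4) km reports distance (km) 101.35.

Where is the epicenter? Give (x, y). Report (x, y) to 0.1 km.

-23.1 km east, -100.5 km north

Circle about each station: (x − 62.0)² + (y − 74.5)² = 194.59²; (x + 15.7)² + (y + 58.8)² = 42.35²; (x + 71.4)² + (y + 11.4)² = 101.35².
Subtracting the P equation from the Q and R equations removes the quadratic terms:
-155.4 x − 266.6 y = 30381.43
-266.8 x − 171.8 y = 23427.12
Solving the 2×2 system: x ≈ -23.1, y ≈ -100.5 km.
Check against P (with the unrounded x, y): √((x − 62.0)²+(y − 74.5)²) = 194.59 ≈ 194.59 km. ✓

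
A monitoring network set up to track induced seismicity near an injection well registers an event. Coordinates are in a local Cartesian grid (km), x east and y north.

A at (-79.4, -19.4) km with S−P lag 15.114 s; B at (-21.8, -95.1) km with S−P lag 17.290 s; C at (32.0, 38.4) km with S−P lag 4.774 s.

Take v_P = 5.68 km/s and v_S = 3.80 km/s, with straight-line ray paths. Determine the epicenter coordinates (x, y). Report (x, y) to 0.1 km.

x ≈ 57.9 km, y ≈ 86.7 km

Distance from S−P lag: d = Δt · v_P v_S / (v_P − v_S) = Δt · (5.68·3.80)/(5.68−3.80) ≈ 11.4809·Δt.
So d_A = 173.52, d_B = 198.50, d_C = 54.81 km.
Circle about each station: (x + 79.4)² + (y + 19.4)² = 173.52²; (x + 21.8)² + (y + 95.1)² = 198.50²; (x − 32.0)² + (y − 38.4)² = 54.81².
Subtracting the A equation from the B and C equations removes the quadratic terms:
115.2 x − 151.4 y = -6454.53
222.8 x + 115.6 y = 22922.89
Solving the 2×2 system: x ≈ 57.9, y ≈ 86.7 km.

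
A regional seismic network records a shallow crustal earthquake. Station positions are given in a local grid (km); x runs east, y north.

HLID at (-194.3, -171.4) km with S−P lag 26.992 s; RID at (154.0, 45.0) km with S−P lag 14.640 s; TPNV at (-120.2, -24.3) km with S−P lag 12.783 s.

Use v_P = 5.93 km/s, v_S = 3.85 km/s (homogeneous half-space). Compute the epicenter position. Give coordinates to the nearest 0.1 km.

(-6.2, 57.5)

Distance from S−P lag: d = Δt · v_P v_S / (v_P − v_S) = Δt · (5.93·3.85)/(5.93−3.85) ≈ 10.9762·Δt.
So d_HLID = 296.27, d_RID = 160.69, d_TPNV = 140.31 km.
Circle about each station: (x + 194.3)² + (y + 171.4)² = 296.27²; (x − 154.0)² + (y − 45.0)² = 160.69²; (x + 120.2)² + (y + 24.3)² = 140.31².
Subtracting the HLID equation from the RID and TPNV equations removes the quadratic terms:
696.6 x + 432.8 y = 20565.19
148.2 x + 294.2 y = 15997.10
Solving the 2×2 system: x ≈ -6.2, y ≈ 57.5 km.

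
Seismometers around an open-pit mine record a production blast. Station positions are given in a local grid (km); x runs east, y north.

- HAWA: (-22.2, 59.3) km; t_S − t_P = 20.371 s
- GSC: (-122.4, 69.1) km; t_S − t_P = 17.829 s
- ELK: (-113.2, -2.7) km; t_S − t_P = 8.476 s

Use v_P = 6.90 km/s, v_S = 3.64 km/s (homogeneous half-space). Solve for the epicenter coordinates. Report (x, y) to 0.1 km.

-114.0 km east, -68.0 km north

Distance from S−P lag: d = Δt · v_P v_S / (v_P − v_S) = Δt · (6.90·3.64)/(6.90−3.64) ≈ 7.7043·Δt.
So d_HAWA = 156.94, d_GSC = 137.36, d_ELK = 65.30 km.
Circle about each station: (x + 22.2)² + (y − 59.3)² = 156.94²; (x + 122.4)² + (y − 69.1)² = 137.36²; (x + 113.2)² + (y + 2.7)² = 65.30².
Subtracting the HAWA equation from the GSC and ELK equations removes the quadratic terms:
-200.4 x + 19.6 y = 21509.63
-182.0 x − 124.0 y = 29178.27
Solving the 2×2 system: x ≈ -114.0, y ≈ -68.0 km.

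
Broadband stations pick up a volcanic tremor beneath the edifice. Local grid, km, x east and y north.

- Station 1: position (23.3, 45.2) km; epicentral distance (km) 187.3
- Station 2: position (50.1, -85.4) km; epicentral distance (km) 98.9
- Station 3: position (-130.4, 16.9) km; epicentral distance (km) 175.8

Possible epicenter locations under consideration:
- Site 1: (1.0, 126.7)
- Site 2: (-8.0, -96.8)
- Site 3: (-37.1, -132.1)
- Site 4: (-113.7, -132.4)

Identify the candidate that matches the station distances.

Site 3

For each candidate, compare |candidate − station| to the reported distance:
Site 1: residuals Station 1 102.8, Station 2 118.8, Station 3 4.6 → max 118.8 km
Site 2: residuals Station 1 41.9, Station 2 39.7, Station 3 8.7 → max 41.9 km
Site 3: residuals Station 1 0.0, Station 2 0.0, Station 3 0.0 → max 0.0 km
Site 4: residuals Station 1 37.0, Station 2 71.5, Station 3 25.6 → max 71.5 km
Only Site 3 has all residuals ≈ 0.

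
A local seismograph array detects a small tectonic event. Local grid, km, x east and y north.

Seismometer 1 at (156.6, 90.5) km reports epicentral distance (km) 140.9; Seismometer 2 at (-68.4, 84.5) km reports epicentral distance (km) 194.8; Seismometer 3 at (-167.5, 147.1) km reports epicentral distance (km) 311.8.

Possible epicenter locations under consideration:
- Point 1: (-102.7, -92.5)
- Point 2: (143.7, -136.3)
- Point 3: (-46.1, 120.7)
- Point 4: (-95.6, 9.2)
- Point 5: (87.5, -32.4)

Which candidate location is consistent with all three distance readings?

For each candidate, compare |candidate − station| to the reported distance:
Point 1: residuals Seismometer 1 176.5, Seismometer 2 14.5, Seismometer 3 63.6 → max 176.5 km
Point 2: residuals Seismometer 1 86.3, Seismometer 2 111.4, Seismometer 3 109.1 → max 111.4 km
Point 3: residuals Seismometer 1 64.0, Seismometer 2 152.3, Seismometer 3 187.6 → max 187.6 km
Point 4: residuals Seismometer 1 124.1, Seismometer 2 114.7, Seismometer 3 156.3 → max 156.3 km
Point 5: residuals Seismometer 1 0.1, Seismometer 2 0.1, Seismometer 3 0.0 → max 0.1 km
Only Point 5 has all residuals ≈ 0.

Point 5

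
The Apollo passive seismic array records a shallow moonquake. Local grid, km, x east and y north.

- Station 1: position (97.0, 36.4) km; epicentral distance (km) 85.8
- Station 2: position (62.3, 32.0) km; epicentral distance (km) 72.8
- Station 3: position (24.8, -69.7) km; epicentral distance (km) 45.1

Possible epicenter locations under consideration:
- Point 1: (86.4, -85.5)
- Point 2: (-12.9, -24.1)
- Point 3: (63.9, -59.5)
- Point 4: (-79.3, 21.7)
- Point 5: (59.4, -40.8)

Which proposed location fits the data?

Point 5

For each candidate, compare |candidate − station| to the reported distance:
Point 1: residuals Station 1 36.6, Station 2 47.1, Station 3 18.5 → max 47.1 km
Point 2: residuals Station 1 39.7, Station 2 21.0, Station 3 14.1 → max 39.7 km
Point 3: residuals Station 1 15.7, Station 2 18.7, Station 3 4.7 → max 18.7 km
Point 4: residuals Station 1 91.1, Station 2 69.2, Station 3 93.4 → max 93.4 km
Point 5: residuals Station 1 0.1, Station 2 0.1, Station 3 0.0 → max 0.1 km
Only Point 5 has all residuals ≈ 0.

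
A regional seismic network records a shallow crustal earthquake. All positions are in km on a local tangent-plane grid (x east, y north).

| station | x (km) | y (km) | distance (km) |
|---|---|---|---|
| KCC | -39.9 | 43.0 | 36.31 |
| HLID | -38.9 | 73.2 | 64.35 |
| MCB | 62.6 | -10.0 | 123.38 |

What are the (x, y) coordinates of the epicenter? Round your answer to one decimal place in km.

-58.8 km east, 12.0 km north

Circle about each station: (x + 39.9)² + (y − 43.0)² = 36.31²; (x + 38.9)² + (y − 73.2)² = 64.35²; (x − 62.6)² + (y + 10.0)² = 123.38².
Subtracting pairs of circle equations eliminates x²+y² and gives linear equations (the radical axes):
2.0 x + 60.4 y = 607.93
205.0 x − 106.0 y = -13326.46
Solving the 2×2 system: x ≈ -58.8, y ≈ 12.0 km.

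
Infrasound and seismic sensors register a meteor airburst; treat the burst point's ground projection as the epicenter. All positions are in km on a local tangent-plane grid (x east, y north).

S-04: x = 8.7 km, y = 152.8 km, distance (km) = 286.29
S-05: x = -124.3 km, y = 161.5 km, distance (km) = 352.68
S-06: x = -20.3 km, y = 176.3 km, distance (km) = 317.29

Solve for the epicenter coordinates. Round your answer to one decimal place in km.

(83.3, -123.6)

Circle about each station: (x − 8.7)² + (y − 152.8)² = 286.29²; (x + 124.3)² + (y − 161.5)² = 352.68²; (x + 20.3)² + (y − 176.3)² = 317.29².
Subtracting the S-04 equation from the S-05 and S-06 equations removes the quadratic terms:
-266.0 x + 17.4 y = -24312.01
-58.0 x + 47.0 y = -10640.73
Solving the 2×2 system: x ≈ 83.3, y ≈ -123.6 km.
Check against S-04 (with the unrounded x, y): √((x − 8.7)²+(y − 152.8)²) = 286.28 ≈ 286.29 km. ✓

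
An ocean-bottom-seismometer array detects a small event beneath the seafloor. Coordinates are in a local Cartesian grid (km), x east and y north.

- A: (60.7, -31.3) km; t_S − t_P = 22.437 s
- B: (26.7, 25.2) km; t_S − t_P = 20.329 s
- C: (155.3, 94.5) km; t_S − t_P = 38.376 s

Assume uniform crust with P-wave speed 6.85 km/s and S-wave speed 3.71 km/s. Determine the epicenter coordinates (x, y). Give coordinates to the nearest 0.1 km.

-120.0 km east, -49.3 km north

Distance from S−P lag: d = Δt · v_P v_S / (v_P − v_S) = Δt · (6.85·3.71)/(6.85−3.71) ≈ 8.0935·Δt.
So d_A = 181.59, d_B = 164.53, d_C = 310.60 km.
Circle about each station: (x − 60.7)² + (y + 31.3)² = 181.59²; (x − 26.7)² + (y − 25.2)² = 164.53²; (x − 155.3)² + (y − 94.5)² = 310.60².
Subtracting the A equation from the B and C equations removes the quadratic terms:
-68.0 x + 113.0 y = 2588.56
189.2 x + 251.6 y = -35113.27
Solving the 2×2 system: x ≈ -120.0, y ≈ -49.3 km.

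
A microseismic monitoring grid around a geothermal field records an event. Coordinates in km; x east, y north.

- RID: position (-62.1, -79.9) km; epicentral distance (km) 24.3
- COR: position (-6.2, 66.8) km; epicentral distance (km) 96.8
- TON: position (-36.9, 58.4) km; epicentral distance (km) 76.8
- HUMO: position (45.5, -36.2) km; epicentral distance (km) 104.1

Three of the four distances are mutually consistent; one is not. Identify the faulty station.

Solve using three stations at a time. Using COR, TON, HUMO (subtract circle equations pairwise → linear system) gives (x, y) ≈ (-56.6, -15.9).
Distances from that point to each station vs reported:
  RID: calculated 64.3 vs reported 24.3 → residual 40.0 km
  COR: calculated 96.8 vs reported 96.8 → residual 0.0 km
  TON: calculated 76.8 vs reported 76.8 → residual 0.0 km
  HUMO: calculated 104.1 vs reported 104.1 → residual 0.0 km
COR, TON, HUMO are mutually consistent (residuals ≈ 0); RID is off by 40.0 km.

RID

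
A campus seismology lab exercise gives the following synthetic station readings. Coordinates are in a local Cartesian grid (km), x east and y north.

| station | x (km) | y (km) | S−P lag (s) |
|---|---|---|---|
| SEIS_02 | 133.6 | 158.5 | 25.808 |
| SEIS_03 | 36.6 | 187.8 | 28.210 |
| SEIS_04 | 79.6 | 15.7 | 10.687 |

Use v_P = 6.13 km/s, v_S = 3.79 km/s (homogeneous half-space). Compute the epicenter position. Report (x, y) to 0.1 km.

Distance from S−P lag: d = Δt · v_P v_S / (v_P − v_S) = Δt · (6.13·3.79)/(6.13−3.79) ≈ 9.9285·Δt.
So d_SEIS_02 = 256.23, d_SEIS_03 = 280.08, d_SEIS_04 = 106.11 km.
Circle about each station: (x − 133.6)² + (y − 158.5)² = 256.23²; (x − 36.6)² + (y − 187.8)² = 280.08²; (x − 79.6)² + (y − 15.7)² = 106.11².
Subtracting the SEIS_02 equation from the SEIS_03 and SEIS_04 equations removes the quadratic terms:
-194.0 x + 58.6 y = -19153.80
-108.0 x − 285.6 y = 18005.92
Solving the 2×2 system: x ≈ 71.5, y ≈ -90.1 km.

71.5 km east, -90.1 km north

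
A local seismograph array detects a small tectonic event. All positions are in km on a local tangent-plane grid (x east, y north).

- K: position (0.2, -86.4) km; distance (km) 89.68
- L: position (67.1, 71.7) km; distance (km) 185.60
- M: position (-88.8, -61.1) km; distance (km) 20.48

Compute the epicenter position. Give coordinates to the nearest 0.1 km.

-78.5 km east, -43.4 km north

Circle about each station: (x − 0.2)² + (y + 86.4)² = 89.68²; (x − 67.1)² + (y − 71.7)² = 185.60²; (x + 88.8)² + (y + 61.1)² = 20.48².
Subtracting the K equation from the L and M equations removes the quadratic terms:
133.8 x + 316.2 y = -24226.56
-178.0 x + 50.6 y = 11776.72
Solving the 2×2 system: x ≈ -78.5, y ≈ -43.4 km.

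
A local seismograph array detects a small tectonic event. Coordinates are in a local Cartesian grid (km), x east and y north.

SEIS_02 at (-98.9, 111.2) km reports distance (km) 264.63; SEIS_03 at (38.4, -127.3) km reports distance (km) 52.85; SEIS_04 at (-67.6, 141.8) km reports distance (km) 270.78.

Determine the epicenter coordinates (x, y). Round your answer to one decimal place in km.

Circle about each station: (x + 98.9)² + (y − 111.2)² = 264.63²; (x − 38.4)² + (y + 127.3)² = 52.85²; (x + 67.6)² + (y − 141.8)² = 270.78².
Subtracting the SEIS_02 equation from the SEIS_03 and SEIS_04 equations removes the quadratic terms:
274.6 x − 477.0 y = 62769.11
62.6 x + 61.2 y = -762.42
Solving the 2×2 system: x ≈ 74.5, y ≈ -88.7 km.
Check against SEIS_02 (with the unrounded x, y): √((x + 98.9)²+(y − 111.2)²) = 264.64 ≈ 264.63 km. ✓

(74.5, -88.7)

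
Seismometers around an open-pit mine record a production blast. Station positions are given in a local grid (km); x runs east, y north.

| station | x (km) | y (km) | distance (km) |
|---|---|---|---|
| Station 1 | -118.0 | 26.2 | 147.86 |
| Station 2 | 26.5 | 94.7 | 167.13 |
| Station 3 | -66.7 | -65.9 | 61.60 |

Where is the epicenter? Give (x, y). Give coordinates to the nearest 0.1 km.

Circle about each station: (x + 118.0)² + (y − 26.2)² = 147.86²; (x − 26.5)² + (y − 94.7)² = 167.13²; (x + 66.7)² + (y + 65.9)² = 61.60².
Subtracting the Station 1 equation from the Station 2 and Station 3 equations removes the quadratic terms:
289.0 x + 137.0 y = -11009.96
102.6 x − 184.2 y = 12249.28
Solving the 2×2 system: x ≈ -5.2, y ≈ -69.4 km.
Check against Station 1 (with the unrounded x, y): √((x + 118.0)²+(y − 26.2)²) = 147.86 ≈ 147.86 km. ✓

-5.2 km east, -69.4 km north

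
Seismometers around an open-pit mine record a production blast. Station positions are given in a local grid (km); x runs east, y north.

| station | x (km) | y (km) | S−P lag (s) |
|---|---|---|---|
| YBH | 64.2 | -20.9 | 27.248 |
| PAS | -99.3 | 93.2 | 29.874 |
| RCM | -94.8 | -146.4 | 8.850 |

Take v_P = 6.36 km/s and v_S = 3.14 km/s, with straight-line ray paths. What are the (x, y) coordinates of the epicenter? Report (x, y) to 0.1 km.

Distance from S−P lag: d = Δt · v_P v_S / (v_P − v_S) = Δt · (6.36·3.14)/(6.36−3.14) ≈ 6.2020·Δt.
So d_YBH = 168.99, d_PAS = 185.28, d_RCM = 54.89 km.
Circle about each station: (x − 64.2)² + (y + 20.9)² = 168.99²; (x + 99.3)² + (y − 93.2)² = 185.28²; (x + 94.8)² + (y + 146.4)² = 54.89².
Subtracting the YBH equation from the PAS and RCM equations removes the quadratic terms:
-327.0 x + 228.2 y = 8217.22
-318.0 x − 251.0 y = 51406.26
Solving the 2×2 system: x ≈ -89.2, y ≈ -91.8 km.
Check against YBH (with the unrounded x, y): √((x − 64.2)²+(y + 20.9)²) = 168.99 ≈ 168.99 km. ✓

-89.2 km east, -91.8 km north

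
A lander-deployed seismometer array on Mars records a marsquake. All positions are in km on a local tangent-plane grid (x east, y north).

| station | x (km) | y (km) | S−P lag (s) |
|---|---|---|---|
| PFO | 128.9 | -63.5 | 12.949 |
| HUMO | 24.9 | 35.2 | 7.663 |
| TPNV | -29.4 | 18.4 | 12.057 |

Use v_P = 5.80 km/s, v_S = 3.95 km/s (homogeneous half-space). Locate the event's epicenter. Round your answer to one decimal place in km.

99.3 km east, 94.1 km north

Distance from S−P lag: d = Δt · v_P v_S / (v_P − v_S) = Δt · (5.80·3.95)/(5.80−3.95) ≈ 12.3838·Δt.
So d_PFO = 160.36, d_HUMO = 94.90, d_TPNV = 149.31 km.
Circle about each station: (x − 128.9)² + (y + 63.5)² = 160.36²; (x − 24.9)² + (y − 35.2)² = 94.90²; (x + 29.4)² + (y − 18.4)² = 149.31².
Subtracting the PFO equation from the HUMO and TPNV equations removes the quadratic terms:
-208.0 x + 197.4 y = -2079.09
-316.6 x + 163.8 y = -16022.69
Solving the 2×2 system: x ≈ 99.3, y ≈ 94.1 km.
Check against PFO (with the unrounded x, y): √((x − 128.9)²+(y + 63.5)²) = 160.34 ≈ 160.36 km. ✓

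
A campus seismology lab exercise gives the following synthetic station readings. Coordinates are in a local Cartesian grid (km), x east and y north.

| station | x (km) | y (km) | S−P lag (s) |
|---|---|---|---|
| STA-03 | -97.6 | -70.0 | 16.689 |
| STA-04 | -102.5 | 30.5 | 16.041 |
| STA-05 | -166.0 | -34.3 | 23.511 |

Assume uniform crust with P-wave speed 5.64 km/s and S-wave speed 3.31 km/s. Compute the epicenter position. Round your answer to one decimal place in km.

x ≈ 20.4 km, y ≈ -7.1 km

Distance from S−P lag: d = Δt · v_P v_S / (v_P − v_S) = Δt · (5.64·3.31)/(5.64−3.31) ≈ 8.0122·Δt.
So d_STA-03 = 133.72, d_STA-04 = 128.52, d_STA-05 = 188.37 km.
Circle about each station: (x + 97.6)² + (y + 70.0)² = 133.72²; (x + 102.5)² + (y − 30.5)² = 128.52²; (x + 166.0)² + (y + 34.3)² = 188.37².
Subtracting the STA-03 equation from the STA-04 and STA-05 equations removes the quadratic terms:
-9.8 x + 201.0 y = -1625.61
-136.8 x + 71.4 y = -3295.49
Solving the 2×2 system: x ≈ 20.4, y ≈ -7.1 km.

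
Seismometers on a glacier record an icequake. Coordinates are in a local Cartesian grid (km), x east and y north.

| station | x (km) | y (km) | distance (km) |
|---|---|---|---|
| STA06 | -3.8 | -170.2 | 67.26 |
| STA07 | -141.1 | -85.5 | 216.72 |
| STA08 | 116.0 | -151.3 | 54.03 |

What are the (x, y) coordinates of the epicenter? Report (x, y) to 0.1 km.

(62.6, -159.5)

Circle about each station: (x + 3.8)² + (y + 170.2)² = 67.26²; (x + 141.1)² + (y + 85.5)² = 216.72²; (x − 116.0)² + (y + 151.3)² = 54.03².
Subtracting the STA06 equation from the STA07 and STA08 equations removes the quadratic terms:
-274.6 x + 169.4 y = -44206.67
239.6 x + 37.8 y = 8969.88
Solving the 2×2 system: x ≈ 62.6, y ≈ -159.5 km.
Check against STA06 (with the unrounded x, y): √((x + 3.8)²+(y + 170.2)²) = 67.26 ≈ 67.26 km. ✓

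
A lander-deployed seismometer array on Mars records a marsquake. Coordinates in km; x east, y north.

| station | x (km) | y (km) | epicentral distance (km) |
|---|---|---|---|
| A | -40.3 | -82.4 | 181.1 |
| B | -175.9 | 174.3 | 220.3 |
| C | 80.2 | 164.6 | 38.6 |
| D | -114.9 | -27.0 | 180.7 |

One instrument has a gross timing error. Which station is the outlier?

C

Solve using three stations at a time. Using A, B, D (subtract circle equations pairwise → linear system) gives (x, y) ≈ (26.0, 86.2).
Distances from that point to each station vs reported:
  A: calculated 181.1 vs reported 181.1 → residual 0.0 km
  B: calculated 220.3 vs reported 220.3 → residual 0.0 km
  C: calculated 95.3 vs reported 38.6 → residual 56.7 km
  D: calculated 180.7 vs reported 180.7 → residual 0.0 km
A, B, D are mutually consistent (residuals ≈ 0); C is off by 56.7 km.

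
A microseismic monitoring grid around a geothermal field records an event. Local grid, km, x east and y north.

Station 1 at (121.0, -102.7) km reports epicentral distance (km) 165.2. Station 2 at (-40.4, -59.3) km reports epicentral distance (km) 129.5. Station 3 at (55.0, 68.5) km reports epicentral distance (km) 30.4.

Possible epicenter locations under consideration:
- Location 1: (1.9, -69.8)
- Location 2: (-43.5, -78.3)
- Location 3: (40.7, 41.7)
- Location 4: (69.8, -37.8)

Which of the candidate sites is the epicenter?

For each candidate, compare |candidate − station| to the reported distance:
Location 1: residuals Station 1 41.6, Station 2 85.9, Station 3 117.7 → max 117.7 km
Location 2: residuals Station 1 1.1, Station 2 110.2, Station 3 146.4 → max 146.4 km
Location 3: residuals Station 1 0.0, Station 2 0.0, Station 3 0.0 → max 0.0 km
Location 4: residuals Station 1 82.5, Station 2 17.2, Station 3 76.9 → max 82.5 km
Only Location 3 has all residuals ≈ 0.

Location 3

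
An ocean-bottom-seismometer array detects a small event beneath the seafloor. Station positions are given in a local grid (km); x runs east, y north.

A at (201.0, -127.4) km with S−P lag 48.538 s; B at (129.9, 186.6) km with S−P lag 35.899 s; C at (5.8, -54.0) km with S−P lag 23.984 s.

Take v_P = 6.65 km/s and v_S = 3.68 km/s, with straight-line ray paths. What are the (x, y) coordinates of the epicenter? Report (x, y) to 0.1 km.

Distance from S−P lag: d = Δt · v_P v_S / (v_P − v_S) = Δt · (6.65·3.68)/(6.65−3.68) ≈ 8.2397·Δt.
So d_A = 399.94, d_B = 295.80, d_C = 197.62 km.
Circle about each station: (x − 201.0)² + (y + 127.4)² = 399.94²; (x − 129.9)² + (y − 186.6)² = 295.80²; (x − 5.8)² + (y + 54.0)² = 197.62².
Subtracting the A equation from the B and C equations removes the quadratic terms:
-142.2 x + 628.0 y = 67516.17
-390.4 x + 146.8 y = 67216.22
Solving the 2×2 system: x ≈ -144.0, y ≈ 74.9 km.

-144.0 km east, 74.9 km north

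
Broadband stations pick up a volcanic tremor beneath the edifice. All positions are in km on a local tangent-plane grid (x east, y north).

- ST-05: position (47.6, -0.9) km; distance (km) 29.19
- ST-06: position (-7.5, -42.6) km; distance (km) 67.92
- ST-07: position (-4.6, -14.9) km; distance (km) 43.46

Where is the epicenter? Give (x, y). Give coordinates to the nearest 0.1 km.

24.7 km east, 17.2 km north

Circle about each station: (x − 47.6)² + (y + 0.9)² = 29.19²; (x + 7.5)² + (y + 42.6)² = 67.92²; (x + 4.6)² + (y + 14.9)² = 43.46².
Subtracting the ST-05 equation from the ST-06 and ST-07 equations removes the quadratic terms:
-110.2 x − 83.4 y = -4156.63
-104.4 x − 28.0 y = -3060.12
Solving the 2×2 system: x ≈ 24.7, y ≈ 17.2 km.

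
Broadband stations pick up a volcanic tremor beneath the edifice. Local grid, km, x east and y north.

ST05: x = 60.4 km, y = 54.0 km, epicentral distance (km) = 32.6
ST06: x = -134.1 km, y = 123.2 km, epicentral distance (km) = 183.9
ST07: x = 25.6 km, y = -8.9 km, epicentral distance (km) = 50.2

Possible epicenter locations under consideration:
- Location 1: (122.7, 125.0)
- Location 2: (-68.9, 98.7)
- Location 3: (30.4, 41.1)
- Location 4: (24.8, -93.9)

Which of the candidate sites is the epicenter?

For each candidate, compare |candidate − station| to the reported distance:
Location 1: residuals ST05 61.9, ST06 72.9, ST07 115.2 → max 115.2 km
Location 2: residuals ST05 104.2, ST06 114.2, ST07 93.0 → max 114.2 km
Location 3: residuals ST05 0.1, ST06 0.1, ST07 0.0 → max 0.1 km
Location 4: residuals ST05 119.5, ST06 85.1, ST07 34.8 → max 119.5 km
Only Location 3 has all residuals ≈ 0.

Location 3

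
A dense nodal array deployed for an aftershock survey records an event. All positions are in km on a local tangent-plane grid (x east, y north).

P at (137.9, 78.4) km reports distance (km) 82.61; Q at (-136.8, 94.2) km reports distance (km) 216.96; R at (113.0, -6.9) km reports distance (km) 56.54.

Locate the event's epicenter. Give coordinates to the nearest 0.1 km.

70.6 km east, 30.5 km north

Circle about each station: (x − 137.9)² + (y − 78.4)² = 82.61²; (x + 136.8)² + (y − 94.2)² = 216.96²; (x − 113.0)² + (y + 6.9)² = 56.54².
Subtracting the P equation from the Q and R equations removes the quadratic terms:
-549.4 x + 31.6 y = -37822.32
-49.8 x − 170.6 y = -8718.72
Solving the 2×2 system: x ≈ 70.6, y ≈ 30.5 km.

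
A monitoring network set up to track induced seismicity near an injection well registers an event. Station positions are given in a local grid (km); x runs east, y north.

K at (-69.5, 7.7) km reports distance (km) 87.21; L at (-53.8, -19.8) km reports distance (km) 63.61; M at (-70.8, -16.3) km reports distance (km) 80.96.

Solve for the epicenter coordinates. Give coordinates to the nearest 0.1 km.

x ≈ 8.9 km, y ≈ -30.5 km

Circle about each station: (x + 69.5)² + (y − 7.7)² = 87.21²; (x + 53.8)² + (y + 19.8)² = 63.61²; (x + 70.8)² + (y + 16.3)² = 80.96².
Subtracting pairs of circle equations eliminates x²+y² and gives linear equations (the radical axes):
31.4 x − 55.0 y = 1956.29
-2.6 x − 48.0 y = 1439.85
Solving the 2×2 system: x ≈ 8.9, y ≈ -30.5 km.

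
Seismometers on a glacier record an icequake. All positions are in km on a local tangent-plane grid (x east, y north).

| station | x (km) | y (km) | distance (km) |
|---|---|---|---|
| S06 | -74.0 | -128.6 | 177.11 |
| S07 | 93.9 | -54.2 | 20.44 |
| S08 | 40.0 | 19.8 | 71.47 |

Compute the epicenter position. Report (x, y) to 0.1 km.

Circle about each station: (x + 74.0)² + (y + 128.6)² = 177.11²; (x − 93.9)² + (y + 54.2)² = 20.44²; (x − 40.0)² + (y − 19.8)² = 71.47².
Subtracting pairs of circle equations eliminates x²+y² and gives linear equations (the radical axes):
335.8 x + 148.8 y = 20691.05
228.0 x + 296.8 y = 6238.07
Solving the 2×2 system: x ≈ 79.3, y ≈ -39.9 km.

(79.3, -39.9)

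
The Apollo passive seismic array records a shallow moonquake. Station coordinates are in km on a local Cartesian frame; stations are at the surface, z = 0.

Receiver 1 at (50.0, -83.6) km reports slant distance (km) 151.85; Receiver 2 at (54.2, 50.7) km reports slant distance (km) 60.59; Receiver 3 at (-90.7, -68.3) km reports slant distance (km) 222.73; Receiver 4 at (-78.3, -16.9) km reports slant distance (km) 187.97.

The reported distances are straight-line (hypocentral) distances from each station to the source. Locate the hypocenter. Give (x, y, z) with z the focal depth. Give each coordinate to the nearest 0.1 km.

(88.2, 54.6, 50.0)

Each station gives a sphere (x−x_i)² + (y−y_i)² + z² = d_i² (stations at z=0).
Subtracting the Receiver 1 sphere from Receiver 2 and Receiver 3: z² cancels, leaving linear equations in x and y:
8.4 x + 268.6 y = 15406.44
-281.4 x + 30.6 y = -23147.81
Solving: x ≈ 88.197, y ≈ 54.600 km (keep extra digits for the depth step; rounded: 88.2, 54.6).
Then from the Receiver 1 sphere: z² = 151.85² − (x − 50.0)² − (y + 83.6)² with x = 88.197, y = 54.600, so z ≈ 50.002 ≈ 50.0 km.
Check against Receiver 4 (with the unrounded solution): distance 187.97 ≈ 187.97 km. ✓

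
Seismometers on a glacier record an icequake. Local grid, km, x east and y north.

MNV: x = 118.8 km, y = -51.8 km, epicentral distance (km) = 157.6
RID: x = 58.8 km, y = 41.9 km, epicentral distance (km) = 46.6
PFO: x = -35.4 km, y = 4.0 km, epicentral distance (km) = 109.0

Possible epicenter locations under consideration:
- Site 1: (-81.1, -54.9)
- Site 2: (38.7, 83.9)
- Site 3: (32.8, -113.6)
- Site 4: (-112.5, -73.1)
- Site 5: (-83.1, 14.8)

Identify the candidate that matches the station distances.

Site 2

For each candidate, compare |candidate − station| to the reported distance:
Site 1: residuals MNV 42.3, RID 123.5, PFO 34.5 → max 123.5 km
Site 2: residuals MNV 0.0, RID 0.0, PFO 0.0 → max 0.0 km
Site 3: residuals MNV 51.7, RID 111.1, PFO 26.9 → max 111.1 km
Site 4: residuals MNV 74.7, RID 159.7, PFO 0.0 → max 159.7 km
Site 5: residuals MNV 55.0, RID 97.9, PFO 60.1 → max 97.9 km
Only Site 2 has all residuals ≈ 0.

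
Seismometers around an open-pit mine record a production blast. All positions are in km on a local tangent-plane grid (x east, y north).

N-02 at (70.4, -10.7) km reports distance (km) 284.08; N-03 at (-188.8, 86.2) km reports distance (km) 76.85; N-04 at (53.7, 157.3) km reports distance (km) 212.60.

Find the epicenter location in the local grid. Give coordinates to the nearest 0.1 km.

x ≈ -158.9 km, y ≈ 157.0 km

Circle about each station: (x − 70.4)² + (y + 10.7)² = 284.08²; (x + 188.8)² + (y − 86.2)² = 76.85²; (x − 53.7)² + (y − 157.3)² = 212.60².
Subtracting the N-02 equation from the N-03 and N-04 equations removes the quadratic terms:
-518.4 x + 193.8 y = 112800.75
-33.4 x + 336.0 y = 58059.02
Solving the 2×2 system: x ≈ -158.9, y ≈ 157.0 km.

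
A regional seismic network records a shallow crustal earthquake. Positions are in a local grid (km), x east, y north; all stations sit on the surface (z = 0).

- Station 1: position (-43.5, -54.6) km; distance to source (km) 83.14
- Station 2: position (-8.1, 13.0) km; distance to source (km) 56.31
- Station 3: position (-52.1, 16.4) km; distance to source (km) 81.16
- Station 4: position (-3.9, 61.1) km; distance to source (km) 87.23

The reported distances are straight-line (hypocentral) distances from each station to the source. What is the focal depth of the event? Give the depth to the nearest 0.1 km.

depth ≈ 49.1 km

Each station gives a sphere (x−x_i)² + (y−y_i)² + z² = d_i² (stations at z=0).
Subtracting the Station 1 sphere from Station 2 and Station 3: z² cancels, leaving linear equations in x and y:
70.8 x + 135.2 y = -897.36
-17.2 x + 142.0 y = -1564.73
Solving: x ≈ 6.796, y ≈ -10.196 km (keep extra digits for the depth step; rounded: 6.8, -10.2).
Then from the Station 1 sphere: z² = 83.14² − (x + 43.5)² − (y + 54.6)² with x = 6.796, y = -10.196, so z ≈ 49.100 ≈ 49.1 km.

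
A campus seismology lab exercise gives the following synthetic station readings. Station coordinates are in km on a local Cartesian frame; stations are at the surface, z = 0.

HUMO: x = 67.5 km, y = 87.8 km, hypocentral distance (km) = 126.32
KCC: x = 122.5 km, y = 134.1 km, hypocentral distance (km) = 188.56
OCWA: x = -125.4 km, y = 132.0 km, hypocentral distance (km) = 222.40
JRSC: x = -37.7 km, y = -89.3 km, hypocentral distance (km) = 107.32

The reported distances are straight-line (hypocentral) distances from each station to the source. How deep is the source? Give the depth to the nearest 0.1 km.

Each station gives a sphere (x−x_i)² + (y−y_i)² + z² = d_i² (stations at z=0).
Subtracting the HUMO sphere from KCC and OCWA: z² cancels, leaving linear equations in x and y:
110.0 x + 92.6 y = 1125.84
-385.8 x + 88.4 y = -12620.95
Solving: x ≈ 27.904, y ≈ -20.990 km (keep extra digits for the depth step; rounded: 27.9, -21.0).
Then from the HUMO sphere: z² = 126.32² − (x − 67.5)² − (y − 87.8)² with x = 27.904, y = -20.990, so z ≈ 50.534 ≈ 50.5 km.
Check against JRSC (with the unrounded solution): distance 107.35 ≈ 107.32 km. ✓

depth ≈ 50.5 km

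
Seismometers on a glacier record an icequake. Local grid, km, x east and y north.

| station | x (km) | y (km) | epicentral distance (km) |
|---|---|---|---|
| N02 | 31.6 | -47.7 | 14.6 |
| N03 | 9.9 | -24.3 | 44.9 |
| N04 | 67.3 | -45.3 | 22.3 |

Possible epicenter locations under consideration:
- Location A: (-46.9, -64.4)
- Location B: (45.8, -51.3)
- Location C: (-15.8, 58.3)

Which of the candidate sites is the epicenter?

For each candidate, compare |candidate − station| to the reported distance:
Location A: residuals N02 65.7, N03 24.6, N04 93.5 → max 93.5 km
Location B: residuals N02 0.0, N03 0.0, N04 0.0 → max 0.0 km
Location C: residuals N02 101.5, N03 41.6, N04 110.5 → max 110.5 km
Only Location B has all residuals ≈ 0.

Location B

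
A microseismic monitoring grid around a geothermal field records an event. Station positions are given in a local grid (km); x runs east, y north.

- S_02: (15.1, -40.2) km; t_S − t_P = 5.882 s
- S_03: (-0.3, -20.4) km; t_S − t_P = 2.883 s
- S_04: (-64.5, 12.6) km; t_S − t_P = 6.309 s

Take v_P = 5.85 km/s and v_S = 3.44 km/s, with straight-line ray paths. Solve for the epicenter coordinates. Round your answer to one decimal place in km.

Distance from S−P lag: d = Δt · v_P v_S / (v_P − v_S) = Δt · (5.85·3.44)/(5.85−3.44) ≈ 8.3502·Δt.
So d_S_02 = 49.12, d_S_03 = 24.07, d_S_04 = 52.68 km.
Circle about each station: (x − 15.1)² + (y + 40.2)² = 49.12²; (x + 0.3)² + (y + 20.4)² = 24.07²; (x + 64.5)² + (y − 12.6)² = 52.68².
Subtracting pairs of circle equations eliminates x²+y² and gives linear equations (the radical axes):
-30.8 x + 39.6 y = 405.61
-159.2 x + 105.6 y = 2112.55
Solving the 2×2 system: x ≈ -13.4, y ≈ -0.2 km.

-13.4 km east, -0.2 km north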